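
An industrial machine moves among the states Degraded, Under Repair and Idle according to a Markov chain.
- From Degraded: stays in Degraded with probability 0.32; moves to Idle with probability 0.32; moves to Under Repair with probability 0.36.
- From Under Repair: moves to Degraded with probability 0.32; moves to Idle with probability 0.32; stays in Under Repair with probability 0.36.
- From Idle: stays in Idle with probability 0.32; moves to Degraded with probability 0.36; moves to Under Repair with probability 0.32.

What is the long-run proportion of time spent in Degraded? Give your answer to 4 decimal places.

0.3328

Let the stationary distribution be π with π = πP and π_1 + π_2 + π_3 = 1.
π_1 = 0.32·π_1 + 0.32·π_2 + 0.36·π_3
π_2 = 0.36·π_1 + 0.36·π_2 + 0.32·π_3
Solving with the normalization constraint gives π = (0.3328, 0.3472, 0.3200).
So the stationary probability of Degraded is 0.3328.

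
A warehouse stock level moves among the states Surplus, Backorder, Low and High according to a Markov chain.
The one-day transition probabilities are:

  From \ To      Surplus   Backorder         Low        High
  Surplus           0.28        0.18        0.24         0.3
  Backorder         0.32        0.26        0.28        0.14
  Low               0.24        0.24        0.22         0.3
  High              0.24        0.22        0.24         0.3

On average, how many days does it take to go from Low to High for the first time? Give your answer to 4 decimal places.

Let t(s) be the expected number of days to first reach High from state s, with t(High) = 0. Conditioning on the first day:
t(Surplus) = 1 + 0.28·t(Surplus) + 0.18·t(Backorder) + 0.24·t(Low)
t(Backorder) = 1 + 0.32·t(Surplus) + 0.26·t(Backorder) + 0.28·t(Low)
t(Low) = 1 + 0.24·t(Surplus) + 0.24·t(Backorder) + 0.22·t(Low)
Solving: t(Surplus) = 3.7572, t(Backorder) = 4.4123, t(Low) = 3.7958.
Expected days from Low to High: 3.7958.

3.7958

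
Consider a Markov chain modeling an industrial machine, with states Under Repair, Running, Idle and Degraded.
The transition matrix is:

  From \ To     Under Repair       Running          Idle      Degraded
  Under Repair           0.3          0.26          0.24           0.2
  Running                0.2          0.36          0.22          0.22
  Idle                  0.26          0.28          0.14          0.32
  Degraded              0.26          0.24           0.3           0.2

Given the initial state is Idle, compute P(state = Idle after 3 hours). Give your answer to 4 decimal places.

0.2237

Propagate the distribution vector 3 hours from Idle.
After 0 hours: (0.0000, 0.0000, 1.0000, 0.0000)
After 1 hour: (0.2600, 0.2800, 0.1400, 0.3200)
After 2 hours: (0.2536, 0.2844, 0.2396, 0.2224)
After 3 hours: (0.2531, 0.2888, 0.2237, 0.2344)
P(in Idle after 3 hours) = 0.2237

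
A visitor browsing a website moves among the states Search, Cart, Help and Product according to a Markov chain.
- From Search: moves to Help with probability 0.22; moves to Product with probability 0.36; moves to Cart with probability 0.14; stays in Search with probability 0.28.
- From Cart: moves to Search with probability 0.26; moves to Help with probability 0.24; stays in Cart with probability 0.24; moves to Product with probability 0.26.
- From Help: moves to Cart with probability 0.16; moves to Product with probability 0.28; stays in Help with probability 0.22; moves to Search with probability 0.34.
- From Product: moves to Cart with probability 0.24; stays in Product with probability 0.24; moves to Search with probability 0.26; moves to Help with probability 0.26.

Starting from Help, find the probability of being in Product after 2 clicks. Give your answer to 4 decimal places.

0.2928

Propagate the distribution vector 2 clicks from Help.
After 0 clicks: (0.0000, 0.0000, 1.0000, 0.0000)
After 1 click: (0.3400, 0.1600, 0.2200, 0.2800)
After 2 clicks: (0.2844, 0.1884, 0.2344, 0.2928)
P(in Product after 2 clicks) = 0.2928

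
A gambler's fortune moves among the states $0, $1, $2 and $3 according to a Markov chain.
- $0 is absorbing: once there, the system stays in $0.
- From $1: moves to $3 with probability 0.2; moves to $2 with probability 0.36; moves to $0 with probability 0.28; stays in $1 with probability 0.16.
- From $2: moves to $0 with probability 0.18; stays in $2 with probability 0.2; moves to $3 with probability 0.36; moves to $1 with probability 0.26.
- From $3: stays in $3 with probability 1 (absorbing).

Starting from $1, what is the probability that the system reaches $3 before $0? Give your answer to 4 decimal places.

0.5007

Let h(s) be the probability of absorption at $3 starting from transient state s. Then h($3) = 1 and h($0) = 0. By first-step analysis:
h($1) = 0.28·0 + 0.16·h($1) + 0.36·h($2) + 0.2·1
h($2) = 0.18·0 + 0.26·h($1) + 0.2·h($2) + 0.36·1
Solving: h($1) = 0.5007, h($2) = 0.6127.
Starting from $1, the probability is 0.5007.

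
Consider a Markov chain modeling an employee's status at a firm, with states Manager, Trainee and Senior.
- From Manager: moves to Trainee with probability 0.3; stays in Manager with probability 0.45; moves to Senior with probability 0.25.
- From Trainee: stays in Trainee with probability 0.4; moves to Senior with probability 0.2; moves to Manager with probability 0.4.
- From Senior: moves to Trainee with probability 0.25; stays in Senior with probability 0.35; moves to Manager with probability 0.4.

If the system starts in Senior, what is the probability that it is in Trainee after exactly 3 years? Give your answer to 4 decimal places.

Propagate the distribution vector 3 years from Senior.
After 0 years: (0.0000, 0.0000, 1.0000)
After 1 year: (0.4000, 0.2500, 0.3500)
After 2 years: (0.4200, 0.3075, 0.2725)
After 3 years: (0.4210, 0.3171, 0.2619)
P(in Trainee after 3 years) = 0.3171

0.3171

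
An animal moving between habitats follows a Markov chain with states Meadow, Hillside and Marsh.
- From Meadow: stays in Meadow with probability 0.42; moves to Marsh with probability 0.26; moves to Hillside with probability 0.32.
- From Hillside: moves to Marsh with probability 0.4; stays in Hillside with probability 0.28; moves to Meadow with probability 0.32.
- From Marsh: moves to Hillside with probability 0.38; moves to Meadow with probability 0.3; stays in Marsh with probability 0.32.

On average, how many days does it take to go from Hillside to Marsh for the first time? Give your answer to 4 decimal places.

Let t(s) be the expected number of days to first reach Marsh from state s, with t(Marsh) = 0. Conditioning on the first day:
t(Meadow) = 1 + 0.42·t(Meadow) + 0.32·t(Hillside)
t(Hillside) = 1 + 0.32·t(Meadow) + 0.28·t(Hillside)
Solving: t(Meadow) = 3.2995, t(Hillside) = 2.8553.
Expected days from Hillside to Marsh: 2.8553.

2.8553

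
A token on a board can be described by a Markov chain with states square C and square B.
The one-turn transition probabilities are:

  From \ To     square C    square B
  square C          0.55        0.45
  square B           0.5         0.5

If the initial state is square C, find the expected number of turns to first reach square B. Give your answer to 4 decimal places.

Let t(s) be the expected number of turns to first reach square B from state s, with t(square B) = 0. Conditioning on the first turn:
t(square C) = 1 + 0.55·t(square C)
Solving: t(square C) = 2.2222.
Expected turns from square C to square B: 2.2222.

2.2222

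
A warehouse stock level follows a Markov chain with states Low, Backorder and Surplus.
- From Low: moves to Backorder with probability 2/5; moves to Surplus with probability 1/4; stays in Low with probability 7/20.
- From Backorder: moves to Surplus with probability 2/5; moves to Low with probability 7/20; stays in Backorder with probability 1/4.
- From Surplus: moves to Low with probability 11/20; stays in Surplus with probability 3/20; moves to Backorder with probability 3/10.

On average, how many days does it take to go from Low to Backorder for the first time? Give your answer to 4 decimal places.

Let t(s) be the expected number of days to first reach Backorder from state s, with t(Backorder) = 0. Conditioning on the first day:
t(Low) = 1 + 0.35·t(Low) + 0.25·t(Surplus)
t(Surplus) = 1 + 0.55·t(Low) + 0.15·t(Surplus)
Solving: t(Low) = 2.6506, t(Surplus) = 2.8916.
Expected days from Low to Backorder: 2.6506.

2.6506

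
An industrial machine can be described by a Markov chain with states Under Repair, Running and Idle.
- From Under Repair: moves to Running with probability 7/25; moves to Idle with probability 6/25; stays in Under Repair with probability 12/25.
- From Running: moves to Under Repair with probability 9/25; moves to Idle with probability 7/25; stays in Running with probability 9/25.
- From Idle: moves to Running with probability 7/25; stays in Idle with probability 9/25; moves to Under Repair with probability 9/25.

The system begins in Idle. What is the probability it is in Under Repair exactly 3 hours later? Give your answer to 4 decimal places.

0.4084

Propagate the distribution vector 3 hours from Idle.
After 0 hours: (0.0000, 0.0000, 1.0000)
After 1 hour: (0.3600, 0.2800, 0.3600)
After 2 hours: (0.4032, 0.3024, 0.2944)
After 3 hours: (0.4084, 0.3042, 0.2874)
P(in Under Repair after 3 hours) = 0.4084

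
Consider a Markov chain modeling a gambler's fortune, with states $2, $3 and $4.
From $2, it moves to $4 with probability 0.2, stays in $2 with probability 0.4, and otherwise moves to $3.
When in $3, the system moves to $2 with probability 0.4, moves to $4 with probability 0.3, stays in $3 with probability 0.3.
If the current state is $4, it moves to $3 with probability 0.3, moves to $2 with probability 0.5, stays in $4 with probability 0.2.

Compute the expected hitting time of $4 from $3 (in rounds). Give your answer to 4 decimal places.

Let t(s) be the expected number of rounds to first reach $4 from state s, with t($4) = 0. Conditioning on the first round:
t($2) = 1 + 0.4·t($2) + 0.4·t($3)
t($3) = 1 + 0.4·t($2) + 0.3·t($3)
Solving: t($2) = 4.2308, t($3) = 3.8462.
Expected rounds from $3 to $4: 3.8462.

3.8462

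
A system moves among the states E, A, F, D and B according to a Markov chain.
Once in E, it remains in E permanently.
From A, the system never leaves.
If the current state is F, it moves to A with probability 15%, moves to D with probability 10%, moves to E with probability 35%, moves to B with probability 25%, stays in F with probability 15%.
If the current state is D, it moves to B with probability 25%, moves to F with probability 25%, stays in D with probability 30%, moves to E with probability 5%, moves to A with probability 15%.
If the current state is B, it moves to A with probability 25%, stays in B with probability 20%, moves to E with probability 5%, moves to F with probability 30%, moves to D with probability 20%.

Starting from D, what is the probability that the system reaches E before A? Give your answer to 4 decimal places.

Let h(s) be the probability of absorption at E starting from transient state s. Then h(E) = 1 and h(A) = 0. By first-step analysis:
h(F) = 0.35·1 + 0.15·0 + 0.15·h(F) + 0.1·h(D) + 0.25·h(B)
h(D) = 0.05·1 + 0.15·0 + 0.25·h(F) + 0.3·h(D) + 0.25·h(B)
h(B) = 0.05·1 + 0.25·0 + 0.3·h(F) + 0.2·h(D) + 0.2·h(B)
Solving: h(F) = 0.5718, h(D) = 0.4113, h(B) = 0.3798.
Starting from D, the probability is 0.4113.

0.4113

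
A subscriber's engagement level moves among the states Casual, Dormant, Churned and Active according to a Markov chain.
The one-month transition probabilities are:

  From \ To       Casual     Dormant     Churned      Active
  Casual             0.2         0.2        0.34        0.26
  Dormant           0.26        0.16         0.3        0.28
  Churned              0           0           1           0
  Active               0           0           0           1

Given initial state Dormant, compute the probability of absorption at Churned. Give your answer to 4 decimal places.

0.5297

Let h(s) be the probability of absorption at Churned starting from transient state s. Then h(Churned) = 1 and h(Active) = 0. By first-step analysis:
h(Casual) = 0.2·h(Casual) + 0.2·h(Dormant) + 0.34·1 + 0.26·0
h(Dormant) = 0.26·h(Casual) + 0.16·h(Dormant) + 0.3·1 + 0.28·0
Solving: h(Casual) = 0.5574, h(Dormant) = 0.5297.
Starting from Dormant, the probability is 0.5297.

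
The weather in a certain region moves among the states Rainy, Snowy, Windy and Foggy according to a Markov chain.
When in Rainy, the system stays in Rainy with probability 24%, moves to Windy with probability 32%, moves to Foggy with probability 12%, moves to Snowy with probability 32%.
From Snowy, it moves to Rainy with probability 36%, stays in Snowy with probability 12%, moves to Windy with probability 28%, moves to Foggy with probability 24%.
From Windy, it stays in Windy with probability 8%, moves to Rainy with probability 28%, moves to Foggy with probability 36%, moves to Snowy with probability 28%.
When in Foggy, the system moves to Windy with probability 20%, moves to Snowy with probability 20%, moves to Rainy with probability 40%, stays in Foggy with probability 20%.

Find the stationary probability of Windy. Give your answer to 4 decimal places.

Let the stationary distribution be π with π = πP and π_1 + π_2 + π_3 + π_4 = 1.
π_1 = 0.24·π_1 + 0.36·π_2 + 0.28·π_3 + 0.4·π_4
π_2 = 0.32·π_1 + 0.12·π_2 + 0.28·π_3 + 0.2·π_4
π_3 = 0.32·π_1 + 0.28·π_2 + 0.08·π_3 + 0.2·π_4
Solving with the normalization constraint gives π = (0.3130, 0.2369, 0.2290, 0.2211).
So the stationary probability of Windy is 0.2290.

0.2290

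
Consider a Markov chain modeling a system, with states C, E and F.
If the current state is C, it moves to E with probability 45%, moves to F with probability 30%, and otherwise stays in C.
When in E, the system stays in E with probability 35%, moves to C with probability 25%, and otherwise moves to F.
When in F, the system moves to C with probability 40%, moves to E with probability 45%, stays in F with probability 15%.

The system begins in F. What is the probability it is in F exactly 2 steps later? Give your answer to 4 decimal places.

Sum over the intermediate state after 1 step:
P = P(F→C)·P(C→F) + P(F→E)·P(E→F) + P(F→F)·P(F→F)
  = 0.4×0.3 + 0.45×0.4 + 0.15×0.15
  = 0.1200 + 0.1800 + 0.0225 = 0.3225

0.3225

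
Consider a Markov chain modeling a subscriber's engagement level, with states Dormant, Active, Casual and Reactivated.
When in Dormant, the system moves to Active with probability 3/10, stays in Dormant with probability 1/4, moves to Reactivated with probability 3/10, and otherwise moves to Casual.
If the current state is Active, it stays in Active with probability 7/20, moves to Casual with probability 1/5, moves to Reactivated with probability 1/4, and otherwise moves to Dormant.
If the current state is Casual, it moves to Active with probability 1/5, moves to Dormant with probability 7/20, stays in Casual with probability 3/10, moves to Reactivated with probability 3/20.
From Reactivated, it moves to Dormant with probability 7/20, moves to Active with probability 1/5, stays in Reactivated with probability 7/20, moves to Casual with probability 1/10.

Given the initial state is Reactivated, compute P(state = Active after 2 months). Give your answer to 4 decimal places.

0.2650

Propagate the distribution vector 2 months from Reactivated.
After 0 months: (0.0000, 0.0000, 0.0000, 1.0000)
After 1 month: (0.3500, 0.2000, 0.1000, 0.3500)
After 2 months: (0.2850, 0.2650, 0.1575, 0.2925)
P(in Active after 2 months) = 0.2650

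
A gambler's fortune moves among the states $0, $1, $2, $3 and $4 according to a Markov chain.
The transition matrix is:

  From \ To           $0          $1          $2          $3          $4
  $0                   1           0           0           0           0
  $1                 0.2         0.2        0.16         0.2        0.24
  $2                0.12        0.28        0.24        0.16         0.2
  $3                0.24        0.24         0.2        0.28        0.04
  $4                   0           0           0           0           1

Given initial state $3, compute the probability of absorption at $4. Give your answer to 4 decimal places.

Let h(s) be the probability of absorption at $4 starting from transient state s. Then h($4) = 1 and h($0) = 0. By first-step analysis:
h($1) = 0.2·0 + 0.2·h($1) + 0.16·h($2) + 0.2·h($3) + 0.24·1
h($2) = 0.12·0 + 0.28·h($1) + 0.24·h($2) + 0.16·h($3) + 0.2·1
h($3) = 0.24·0 + 0.24·h($1) + 0.2·h($2) + 0.28·h($3) + 0.04·1
Solving: h($1) = 0.4962, h($2) = 0.5231, h($3) = 0.3662.
Starting from $3, the probability is 0.3662.

0.3662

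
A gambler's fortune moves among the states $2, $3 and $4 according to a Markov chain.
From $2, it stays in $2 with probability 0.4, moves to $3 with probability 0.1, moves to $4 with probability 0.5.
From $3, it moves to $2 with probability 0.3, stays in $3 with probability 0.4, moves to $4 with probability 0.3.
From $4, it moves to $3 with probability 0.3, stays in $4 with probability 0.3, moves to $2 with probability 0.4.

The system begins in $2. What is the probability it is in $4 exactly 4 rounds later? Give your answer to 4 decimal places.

0.3754

Propagate the distribution vector 4 rounds from $2.
After 0 rounds: (1.0000, 0.0000, 0.0000)
After 1 round: (0.4000, 0.1000, 0.5000)
After 2 rounds: (0.3900, 0.2300, 0.3800)
After 3 rounds: (0.3770, 0.2450, 0.3780)
After 4 rounds: (0.3755, 0.2491, 0.3754)
P(in $4 after 4 rounds) = 0.3754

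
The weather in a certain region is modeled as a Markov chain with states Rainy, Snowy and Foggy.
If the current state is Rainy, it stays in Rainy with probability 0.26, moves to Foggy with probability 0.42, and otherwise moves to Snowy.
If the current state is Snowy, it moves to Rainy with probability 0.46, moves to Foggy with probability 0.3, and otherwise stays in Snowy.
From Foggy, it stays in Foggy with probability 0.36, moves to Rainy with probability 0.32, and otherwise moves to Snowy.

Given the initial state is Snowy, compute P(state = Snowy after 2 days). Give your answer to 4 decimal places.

0.3008

Sum over the intermediate state after 1 day:
P = P(Snowy→Rainy)·P(Rainy→Snowy) + P(Snowy→Snowy)·P(Snowy→Snowy) + P(Snowy→Foggy)·P(Foggy→Snowy)
  = 0.46×0.32 + 0.24×0.24 + 0.3×0.32
  = 0.1472 + 0.0576 + 0.0960 = 0.3008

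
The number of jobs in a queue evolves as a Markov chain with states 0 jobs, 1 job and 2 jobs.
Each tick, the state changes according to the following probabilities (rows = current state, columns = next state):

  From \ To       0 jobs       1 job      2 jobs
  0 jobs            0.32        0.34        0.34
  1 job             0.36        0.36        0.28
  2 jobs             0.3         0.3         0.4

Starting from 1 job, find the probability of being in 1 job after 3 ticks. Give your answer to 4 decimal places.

Propagate the distribution vector 3 ticks from 1 job.
After 0 ticks: (0.0000, 1.0000, 0.0000)
After 1 tick: (0.3600, 0.3600, 0.2800)
After 2 ticks: (0.3288, 0.3360, 0.3352)
After 3 ticks: (0.3267, 0.3333, 0.3400)
P(in 1 job after 3 ticks) = 0.3333

0.3333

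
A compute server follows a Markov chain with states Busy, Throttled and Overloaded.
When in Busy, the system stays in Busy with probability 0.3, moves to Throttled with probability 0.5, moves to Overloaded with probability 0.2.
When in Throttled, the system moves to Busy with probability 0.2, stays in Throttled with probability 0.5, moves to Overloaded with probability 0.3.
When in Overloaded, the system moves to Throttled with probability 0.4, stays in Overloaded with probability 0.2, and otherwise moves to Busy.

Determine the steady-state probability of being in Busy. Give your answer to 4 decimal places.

Let the stationary distribution be π with π = πP and π_1 + π_2 + π_3 = 1.
π_1 = 0.3·π_1 + 0.2·π_2 + 0.4·π_3
π_2 = 0.5·π_1 + 0.5·π_2 + 0.4·π_3
Solving with the normalization constraint gives π = (0.2772, 0.4752, 0.2475).
So the stationary probability of Busy is 0.2772.

0.2772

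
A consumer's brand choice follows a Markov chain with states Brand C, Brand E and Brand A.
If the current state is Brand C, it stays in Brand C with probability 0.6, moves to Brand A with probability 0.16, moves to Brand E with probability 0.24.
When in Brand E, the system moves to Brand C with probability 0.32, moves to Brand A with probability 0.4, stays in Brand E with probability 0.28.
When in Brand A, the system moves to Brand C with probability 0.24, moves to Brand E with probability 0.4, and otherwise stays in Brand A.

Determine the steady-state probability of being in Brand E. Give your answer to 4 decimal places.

Let the stationary distribution be π with π = πP and π_1 + π_2 + π_3 = 1.
π_1 = 0.6·π_1 + 0.32·π_2 + 0.24·π_3
π_2 = 0.24·π_1 + 0.28·π_2 + 0.4·π_3
Solving with the normalization constraint gives π = (0.4123, 0.2982, 0.2895).
So the stationary probability of Brand E is 0.2982.

0.2982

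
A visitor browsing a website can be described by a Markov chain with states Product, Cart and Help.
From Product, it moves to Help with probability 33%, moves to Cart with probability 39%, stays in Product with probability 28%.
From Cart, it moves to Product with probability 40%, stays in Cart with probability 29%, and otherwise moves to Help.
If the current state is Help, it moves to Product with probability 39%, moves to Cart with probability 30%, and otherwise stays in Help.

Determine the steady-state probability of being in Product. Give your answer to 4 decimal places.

0.3543

Let the stationary distribution be π with π = πP and π_1 + π_2 + π_3 = 1.
π_1 = 0.28·π_1 + 0.4·π_2 + 0.39·π_3
π_2 = 0.39·π_1 + 0.29·π_2 + 0.3·π_3
Solving with the normalization constraint gives π = (0.3543, 0.3286, 0.3171).
So the stationary probability of Product is 0.3543.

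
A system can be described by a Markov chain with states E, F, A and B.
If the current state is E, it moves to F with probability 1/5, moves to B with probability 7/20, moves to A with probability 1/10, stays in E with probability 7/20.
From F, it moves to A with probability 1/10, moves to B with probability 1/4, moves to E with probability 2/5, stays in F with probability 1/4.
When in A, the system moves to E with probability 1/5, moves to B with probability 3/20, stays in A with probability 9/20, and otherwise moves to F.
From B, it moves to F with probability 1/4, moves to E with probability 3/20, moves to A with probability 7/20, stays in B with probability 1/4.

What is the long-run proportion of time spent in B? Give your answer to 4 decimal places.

0.2522

Let the stationary distribution be π with π = πP and π_1 + π_2 + π_3 + π_4 = 1.
π_1 = 0.35·π_1 + 0.4·π_2 + 0.2·π_3 + 0.15·π_4
π_2 = 0.2·π_1 + 0.25·π_2 + 0.2·π_3 + 0.25·π_4
π_3 = 0.1·π_1 + 0.1·π_2 + 0.45·π_3 + 0.35·π_4
Solving with the normalization constraint gives π = (0.2731, 0.2238, 0.2509, 0.2522).
So the stationary probability of B is 0.2522.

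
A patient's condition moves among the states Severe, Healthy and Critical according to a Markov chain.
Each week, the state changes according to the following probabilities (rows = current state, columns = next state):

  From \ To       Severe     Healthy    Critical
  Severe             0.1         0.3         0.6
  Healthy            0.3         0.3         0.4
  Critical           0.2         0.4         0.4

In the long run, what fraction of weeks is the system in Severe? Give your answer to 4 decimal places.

Let the stationary distribution be π with π = πP and π_1 + π_2 + π_3 = 1.
π_1 = 0.1·π_1 + 0.3·π_2 + 0.2·π_3
π_2 = 0.3·π_1 + 0.3·π_2 + 0.4·π_3
Solving with the normalization constraint gives π = (0.2131, 0.3443, 0.4426).
So the stationary probability of Severe is 0.2131.

0.2131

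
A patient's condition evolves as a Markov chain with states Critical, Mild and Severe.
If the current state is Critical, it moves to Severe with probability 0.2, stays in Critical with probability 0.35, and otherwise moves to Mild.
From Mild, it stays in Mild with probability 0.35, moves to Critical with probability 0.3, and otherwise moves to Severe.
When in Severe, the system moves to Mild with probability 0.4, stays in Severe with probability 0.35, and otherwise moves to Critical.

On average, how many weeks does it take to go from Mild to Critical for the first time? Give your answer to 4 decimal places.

3.5398

Let t(s) be the expected number of weeks to first reach Critical from state s, with t(Critical) = 0. Conditioning on the first week:
t(Mild) = 1 + 0.35·t(Mild) + 0.35·t(Severe)
t(Severe) = 1 + 0.4·t(Mild) + 0.35·t(Severe)
Solving: t(Mild) = 3.5398, t(Severe) = 3.7168.
Expected weeks from Mild to Critical: 3.5398.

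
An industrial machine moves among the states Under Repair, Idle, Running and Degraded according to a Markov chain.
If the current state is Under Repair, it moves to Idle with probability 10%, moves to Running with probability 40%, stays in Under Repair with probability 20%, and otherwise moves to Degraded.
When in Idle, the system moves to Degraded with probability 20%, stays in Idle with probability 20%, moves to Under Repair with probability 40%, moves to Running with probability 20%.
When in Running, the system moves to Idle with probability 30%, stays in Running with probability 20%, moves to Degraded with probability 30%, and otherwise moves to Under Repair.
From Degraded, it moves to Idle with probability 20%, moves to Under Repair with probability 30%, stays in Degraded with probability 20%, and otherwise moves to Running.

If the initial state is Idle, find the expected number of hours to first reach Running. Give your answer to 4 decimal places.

Let t(s) be the expected number of hours to first reach Running from state s, with t(Running) = 0. Conditioning on the first hour:
t(Under Repair) = 1 + 0.2·t(Under Repair) + 0.1·t(Idle) + 0.3·t(Degraded)
t(Idle) = 1 + 0.4·t(Under Repair) + 0.2·t(Idle) + 0.2·t(Degraded)
t(Degraded) = 1 + 0.3·t(Under Repair) + 0.2·t(Idle) + 0.2·t(Degraded)
Solving: t(Under Repair) = 2.8902, t(Idle) = 3.4971, t(Degraded) = 3.2081.
Expected hours from Idle to Running: 3.4971.

3.4971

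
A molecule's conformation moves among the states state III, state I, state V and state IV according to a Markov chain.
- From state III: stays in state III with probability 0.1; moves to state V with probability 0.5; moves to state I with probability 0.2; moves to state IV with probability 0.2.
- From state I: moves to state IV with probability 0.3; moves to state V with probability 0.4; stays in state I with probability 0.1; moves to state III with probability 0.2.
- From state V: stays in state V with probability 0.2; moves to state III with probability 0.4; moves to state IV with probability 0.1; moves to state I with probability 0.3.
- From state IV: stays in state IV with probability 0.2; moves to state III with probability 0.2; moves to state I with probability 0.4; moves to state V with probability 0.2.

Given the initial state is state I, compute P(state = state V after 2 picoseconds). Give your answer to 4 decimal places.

Propagate the distribution vector 2 picoseconds from state I.
After 0 picoseconds: (0.0000, 1.0000, 0.0000, 0.0000)
After 1 picosecond: (0.2000, 0.1000, 0.4000, 0.3000)
After 2 picoseconds: (0.2600, 0.2900, 0.2800, 0.1700)
P(in state V after 2 picoseconds) = 0.2800

0.2800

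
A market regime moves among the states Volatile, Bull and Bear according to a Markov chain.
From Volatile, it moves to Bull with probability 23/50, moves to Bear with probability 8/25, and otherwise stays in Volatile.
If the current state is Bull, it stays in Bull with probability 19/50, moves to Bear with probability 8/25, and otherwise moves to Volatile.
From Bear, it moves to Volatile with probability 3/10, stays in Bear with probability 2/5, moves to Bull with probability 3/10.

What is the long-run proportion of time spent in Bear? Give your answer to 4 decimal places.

0.3478

Let the stationary distribution be π with π = πP and π_1 + π_2 + π_3 = 1.
π_1 = 0.22·π_1 + 0.3·π_2 + 0.3·π_3
π_2 = 0.46·π_1 + 0.38·π_2 + 0.3·π_3
Solving with the normalization constraint gives π = (0.2778, 0.3744, 0.3478).
So the stationary probability of Bear is 0.3478.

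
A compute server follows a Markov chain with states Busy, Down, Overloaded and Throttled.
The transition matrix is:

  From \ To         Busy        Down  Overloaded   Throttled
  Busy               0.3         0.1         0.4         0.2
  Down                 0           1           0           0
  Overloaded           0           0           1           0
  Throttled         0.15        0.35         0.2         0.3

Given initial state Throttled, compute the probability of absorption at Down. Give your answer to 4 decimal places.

0.5652

Let h(s) be the probability of absorption at Down starting from transient state s. Then h(Down) = 1 and h(Overloaded) = 0. By first-step analysis:
h(Busy) = 0.3·h(Busy) + 0.1·1 + 0.4·0 + 0.2·h(Throttled)
h(Throttled) = 0.15·h(Busy) + 0.35·1 + 0.2·0 + 0.3·h(Throttled)
Solving: h(Busy) = 0.3043, h(Throttled) = 0.5652.
Starting from Throttled, the probability is 0.5652.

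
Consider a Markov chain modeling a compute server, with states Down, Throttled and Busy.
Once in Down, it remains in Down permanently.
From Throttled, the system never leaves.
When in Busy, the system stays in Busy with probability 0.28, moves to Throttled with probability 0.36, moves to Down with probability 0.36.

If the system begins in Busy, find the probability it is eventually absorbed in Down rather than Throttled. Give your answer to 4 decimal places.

0.5000

Let h(s) be the probability of absorption at Down starting from transient state s. Then h(Down) = 1 and h(Throttled) = 0. By first-step analysis:
h(Busy) = 0.36·1 + 0.36·0 + 0.28·h(Busy)
Solving: h(Busy) = 0.5000.
Starting from Busy, the probability is 0.5000.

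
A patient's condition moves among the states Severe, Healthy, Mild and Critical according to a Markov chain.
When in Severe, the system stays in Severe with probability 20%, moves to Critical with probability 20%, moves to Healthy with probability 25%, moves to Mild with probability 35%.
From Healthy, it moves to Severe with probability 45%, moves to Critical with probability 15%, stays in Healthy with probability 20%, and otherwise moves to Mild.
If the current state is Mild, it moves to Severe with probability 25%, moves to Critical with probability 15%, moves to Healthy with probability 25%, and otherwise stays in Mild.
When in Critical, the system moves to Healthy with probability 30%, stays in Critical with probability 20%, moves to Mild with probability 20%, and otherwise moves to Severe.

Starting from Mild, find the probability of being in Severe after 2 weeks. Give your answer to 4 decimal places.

0.2950

Propagate the distribution vector 2 weeks from Mild.
After 0 weeks: (0.0000, 0.0000, 1.0000, 0.0000)
After 1 week: (0.2500, 0.2500, 0.3500, 0.1500)
After 2 weeks: (0.2950, 0.2450, 0.2900, 0.1700)
P(in Severe after 2 weeks) = 0.2950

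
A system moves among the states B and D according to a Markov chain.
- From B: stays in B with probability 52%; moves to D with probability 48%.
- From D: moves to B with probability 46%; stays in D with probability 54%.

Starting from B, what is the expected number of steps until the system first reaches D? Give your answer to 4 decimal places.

Let t(s) be the expected number of steps to first reach D from state s, with t(D) = 0. Conditioning on the first step:
t(B) = 1 + 0.52·t(B)
Solving: t(B) = 2.0833.
Expected steps from B to D: 2.0833.

2.0833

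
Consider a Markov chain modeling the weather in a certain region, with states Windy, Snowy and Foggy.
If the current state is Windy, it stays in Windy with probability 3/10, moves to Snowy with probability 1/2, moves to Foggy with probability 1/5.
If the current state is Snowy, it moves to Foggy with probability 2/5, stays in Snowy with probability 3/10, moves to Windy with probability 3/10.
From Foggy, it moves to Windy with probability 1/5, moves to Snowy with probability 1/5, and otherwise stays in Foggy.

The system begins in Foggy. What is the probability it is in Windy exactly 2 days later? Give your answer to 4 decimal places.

0.2400

Sum over the intermediate state after 1 day:
P = P(Foggy→Windy)·P(Windy→Windy) + P(Foggy→Snowy)·P(Snowy→Windy) + P(Foggy→Foggy)·P(Foggy→Windy)
  = 0.2×0.3 + 0.2×0.3 + 0.6×0.2
  = 0.0600 + 0.0600 + 0.1200 = 0.2400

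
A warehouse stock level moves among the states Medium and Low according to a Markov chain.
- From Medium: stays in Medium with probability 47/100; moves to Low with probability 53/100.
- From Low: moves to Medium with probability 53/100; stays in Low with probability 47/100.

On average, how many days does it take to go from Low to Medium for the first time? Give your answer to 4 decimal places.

Let t(s) be the expected number of days to first reach Medium from state s, with t(Medium) = 0. Conditioning on the first day:
t(Low) = 1 + 0.47·t(Low)
Solving: t(Low) = 1.8868.
Expected days from Low to Medium: 1.8868.

1.8868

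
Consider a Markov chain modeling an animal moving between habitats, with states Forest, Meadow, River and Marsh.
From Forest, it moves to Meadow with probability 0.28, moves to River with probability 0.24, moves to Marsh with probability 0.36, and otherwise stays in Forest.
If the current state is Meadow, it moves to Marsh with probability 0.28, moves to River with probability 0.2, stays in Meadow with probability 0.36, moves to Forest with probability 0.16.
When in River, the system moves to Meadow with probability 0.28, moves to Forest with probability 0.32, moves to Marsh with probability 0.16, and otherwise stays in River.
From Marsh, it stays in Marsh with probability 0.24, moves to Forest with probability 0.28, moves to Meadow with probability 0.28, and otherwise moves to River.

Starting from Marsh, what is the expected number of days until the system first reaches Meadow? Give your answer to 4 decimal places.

3.5714

Let t(s) be the expected number of days to first reach Meadow from state s, with t(Meadow) = 0. Conditioning on the first day:
t(Forest) = 1 + 0.12·t(Forest) + 0.24·t(River) + 0.36·t(Marsh)
t(River) = 1 + 0.32·t(Forest) + 0.24·t(River) + 0.16·t(Marsh)
t(Marsh) = 1 + 0.28·t(Forest) + 0.2·t(River) + 0.24·t(Marsh)
Solving: t(Forest) = 3.5714, t(River) = 3.5714, t(Marsh) = 3.5714.
Expected days from Marsh to Meadow: 3.5714.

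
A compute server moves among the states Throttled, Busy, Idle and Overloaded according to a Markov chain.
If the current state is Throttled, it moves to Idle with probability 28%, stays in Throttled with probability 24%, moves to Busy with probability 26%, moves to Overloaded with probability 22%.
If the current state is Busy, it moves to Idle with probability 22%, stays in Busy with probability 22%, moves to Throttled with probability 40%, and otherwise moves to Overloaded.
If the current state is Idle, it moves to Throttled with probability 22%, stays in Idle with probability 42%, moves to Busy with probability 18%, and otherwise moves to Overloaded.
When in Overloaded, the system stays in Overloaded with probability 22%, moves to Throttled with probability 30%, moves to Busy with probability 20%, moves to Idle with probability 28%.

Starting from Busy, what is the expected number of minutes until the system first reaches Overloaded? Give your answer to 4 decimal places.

Let t(s) be the expected number of minutes to first reach Overloaded from state s, with t(Overloaded) = 0. Conditioning on the first minute:
t(Throttled) = 1 + 0.24·t(Throttled) + 0.26·t(Busy) + 0.28·t(Idle)
t(Busy) = 1 + 0.4·t(Throttled) + 0.22·t(Busy) + 0.22·t(Idle)
t(Idle) = 1 + 0.22·t(Throttled) + 0.18·t(Busy) + 0.42·t(Idle)
Solving: t(Throttled) = 5.1536, t(Busy) = 5.4387, t(Idle) = 5.3668.
Expected minutes from Busy to Overloaded: 5.4387.

5.4387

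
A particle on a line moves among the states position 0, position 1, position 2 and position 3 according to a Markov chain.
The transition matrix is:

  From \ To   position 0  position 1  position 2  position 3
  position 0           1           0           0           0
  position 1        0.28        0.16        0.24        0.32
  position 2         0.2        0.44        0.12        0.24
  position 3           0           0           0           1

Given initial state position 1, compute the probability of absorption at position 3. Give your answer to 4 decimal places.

0.5354

Let h(s) be the probability of absorption at position 3 starting from transient state s. Then h(position 3) = 1 and h(position 0) = 0. By first-step analysis:
h(position 1) = 0.28·0 + 0.16·h(position 1) + 0.24·h(position 2) + 0.32·1
h(position 2) = 0.2·0 + 0.44·h(position 1) + 0.12·h(position 2) + 0.24·1
Solving: h(position 1) = 0.5354, h(position 2) = 0.5404.
Starting from position 1, the probability is 0.5354.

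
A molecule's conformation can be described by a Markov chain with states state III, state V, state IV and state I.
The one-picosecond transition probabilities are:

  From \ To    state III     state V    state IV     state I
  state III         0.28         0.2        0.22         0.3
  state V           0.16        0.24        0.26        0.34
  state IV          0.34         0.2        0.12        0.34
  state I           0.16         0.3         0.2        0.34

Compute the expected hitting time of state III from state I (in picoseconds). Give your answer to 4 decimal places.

Let t(s) be the expected number of picoseconds to first reach state III from state s, with t(state III) = 0. Conditioning on the first picosecond:
t(state V) = 1 + 0.24·t(state V) + 0.26·t(state IV) + 0.34·t(state I)
t(state IV) = 1 + 0.2·t(state V) + 0.12·t(state IV) + 0.34·t(state I)
t(state I) = 1 + 0.3·t(state V) + 0.2·t(state IV) + 0.34·t(state I)
Solving: t(state V) = 5.0548, t(state IV) = 4.2567, t(state I) = 5.1027.
Expected picoseconds from state I to state III: 5.1027.

5.1027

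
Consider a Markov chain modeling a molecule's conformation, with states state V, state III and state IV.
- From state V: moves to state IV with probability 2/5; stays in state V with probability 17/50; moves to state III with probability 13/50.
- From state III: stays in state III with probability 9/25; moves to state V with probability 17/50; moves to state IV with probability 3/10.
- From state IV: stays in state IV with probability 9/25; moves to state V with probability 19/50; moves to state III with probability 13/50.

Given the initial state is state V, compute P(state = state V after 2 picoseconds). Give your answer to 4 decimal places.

Sum over the intermediate state after 1 picosecond:
P = P(state V→state V)·P(state V→state V) + P(state V→state III)·P(state III→state V) + P(state V→state IV)·P(state IV→state V)
  = 0.34×0.34 + 0.26×0.34 + 0.4×0.38
  = 0.1156 + 0.0884 + 0.1520 = 0.3560

0.3560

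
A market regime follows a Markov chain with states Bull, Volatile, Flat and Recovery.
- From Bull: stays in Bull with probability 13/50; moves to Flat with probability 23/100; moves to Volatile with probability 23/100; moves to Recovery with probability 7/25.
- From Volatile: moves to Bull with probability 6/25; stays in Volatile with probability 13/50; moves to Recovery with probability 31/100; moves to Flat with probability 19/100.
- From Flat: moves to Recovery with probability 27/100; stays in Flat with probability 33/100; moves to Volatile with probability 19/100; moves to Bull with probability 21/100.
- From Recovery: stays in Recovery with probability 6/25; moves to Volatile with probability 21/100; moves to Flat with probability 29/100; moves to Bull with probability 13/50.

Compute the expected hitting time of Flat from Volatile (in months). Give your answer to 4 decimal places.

4.3803

Let t(s) be the expected number of months to first reach Flat from state s, with t(Flat) = 0. Conditioning on the first month:
t(Bull) = 1 + 0.26·t(Bull) + 0.23·t(Volatile) + 0.28·t(Recovery)
t(Volatile) = 1 + 0.24·t(Bull) + 0.26·t(Volatile) + 0.31·t(Recovery)
t(Recovery) = 1 + 0.26·t(Bull) + 0.21·t(Volatile) + 0.24·t(Recovery)
Solving: t(Bull) = 4.2141, t(Volatile) = 4.3803, t(Recovery) = 3.9678.
Expected months from Volatile to Flat: 4.3803.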